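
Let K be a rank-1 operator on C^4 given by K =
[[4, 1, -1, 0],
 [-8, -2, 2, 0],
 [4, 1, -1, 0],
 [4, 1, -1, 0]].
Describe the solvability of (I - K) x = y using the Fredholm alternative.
(I - K) is singular (det(I - K) = 0, i.e. 1 ∈ sigma(K)). (I - K) x = y is solvable iff y ⊥ ker((I - K)^*) = span{(4, 1, -1, 0)}, i.e. iff 4y_1 + y_2 - y_3 = 0. When solvable, the solutions are x = y + c·(1, -2, 1, 1), c arbitrary (ker(I - K) = span{(1, -2, 1, 1)}, dimension 1).

K has rank 1, so it is an outer product K = u v^T: every row of K is a multiple of one row vector. Reading off the entries, u = (1, -2, 1, 1) and v = (4, 1, -1, 0) (row i of K equals u_i·v^T). A rank-one matrix u v^T satisfies K u = u (v·u) and kills the (3)-dimensional subspace v^⊥, so its characteristic polynomial is lambda^3 (lambda - v·u) with v·u = tr K = 1. Hence the eigenvalues of I - K are 1 (multiplicity 3) and 1 - (1) = 0, so det(I - K) = 0. (Direct check: I - K =
[[-3, -1, 1, 0],
 [8, 3, -2, 0],
 [-4, -1, 2, 0],
 [-4, -1, 1, 1]]
has determinant 0.) So 1 is an eigenvalue of K and (I - K) is not invertible. The finite-dimensional Fredholm alternative says: either (I - K) is invertible, or ker(I - K) ≠ {0} and then range(I - K) = ker((I - K)^*)^⊥, with dim ker(I - K) = dim ker((I - K)^*). We are in the second case, so we need both kernels. Kernel of I - K: (I - K) u = u - u (v·u) = u - u = 0, so ker(I - K) = span{u} = span{(1, -2, 1, 1)} (it is exactly 1-dimensional because rank(I - K) = 3). Kernel of the adjoint: K is real, so (I - K)^* = I - K^T = I - v u^T, and (I - v u^T) v = v - v (u·v) = 0; hence ker((I - K)^*) = span{v} = span{(4, 1, -1, 0)}. Therefore (I - K) x = y is solvable iff <y, v> = 0, i.e. iff 4y_1 + y_2 - y_3 = 0. When this holds, K y = u (v·y) = 0, so (I - K) y = y and x = y is a particular solution; the full solution set is the line x = y + c·u = y + c·(1, -2, 1, 1), c ∈ C.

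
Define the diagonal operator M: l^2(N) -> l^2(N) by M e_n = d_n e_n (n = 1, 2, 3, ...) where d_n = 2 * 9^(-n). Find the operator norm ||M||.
||M|| = 2/9 (attained at n = 1)

For M diagonal, ||M|| = sup_n |d_n|. The sequence d_n = 2 * 9^(-n) is positive and strictly decreasing (ratio 9^(-1) < 1), so the supremum is d_1 = 2/9. Hence ||M|| = 2/9.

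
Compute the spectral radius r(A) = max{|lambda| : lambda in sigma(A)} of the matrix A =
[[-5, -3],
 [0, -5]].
r(A) = 5

The eigenvalues of A are the roots of its characteristic polynomial. With M = A (coefficients from the trace and determinant):
  p(λ) = det(λ I - M) = λ^2 + 10λ + 25.
For λ^2 + 10λ + 25 the discriminant is 0. It is a perfect square (0^2), so the roots are rational: λ = (-10 ± 0)/2 = -5, -5.
Thus the eigenvalues (to 4 decimals) are -5 (modulus 5). The spectral radius is the largest modulus: r(A) = 5. (Cross-check: r(A) ≤ ||A||_2 ≈ 6.7202; equality holds whenever A is normal, though it can also hold for some non-normal A.)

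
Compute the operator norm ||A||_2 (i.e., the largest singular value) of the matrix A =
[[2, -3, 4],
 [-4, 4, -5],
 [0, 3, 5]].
||A||_2 ≈ 9.512 (= sqrt(largest eigenvalue of A^T A))

||A||_2 = sigma_max(A) = sqrt(lambda_max(A^T A)). Form the symmetric matrix M = A^T A =
[[20, -22, 28],
 [-22, 34, -17],
 [28, -17, 66]].
Its characteristic polynomial (trace, sum of principal 2x2 minors, determinant of M give the coefficients) is
  p(λ) = det(λ I - M) = λ^3 - 120λ^2 + 2687λ - 1444.
No integer candidate from the rational root theorem (±divisors of 1444) is a root, so the roots are irrational. The cubic discriminant is Δ = 24710960596 > 0, so there are three distinct real roots. p(0) = -1444 and p(1) = 1124 have opposite signs, so a root lies in (0, 1); Newton's method refines it to λ ≈ 0.5509. p(28) = 1664 and p(29) = -52 have opposite signs, so a root lies in (28, 29); Newton's method refines it to λ ≈ 28.9703. p(90) = -2614 and p(91) = 2924 have opposite signs, so a root lies in (90, 91); Newton's method refines it to λ ≈ 90.4788. Check (Vieta): the three roots sum to 120, matching tr M = 120.
So the eigenvalues of A^T A are ≈ 0.5509, 28.9703, 90.4788 (all ≥ 0, as they must be for A^T A). The largest is λ_max ≈ 90.4788, hence ||A||_2 = sqrt(λ_max) ≈ 9.512.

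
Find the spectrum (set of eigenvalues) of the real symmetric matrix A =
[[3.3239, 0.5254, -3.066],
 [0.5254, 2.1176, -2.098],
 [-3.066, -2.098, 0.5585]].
sigma(A) ≈ {-2, 2, 6}

A is real symmetric, so its spectrum consists of real eigenvalues. Expanding the characteristic polynomial of the displayed matrix gives
  det(λ I - A) = p(λ) = λ^3 + (-6)λ^2 + (-4)λ + (24).
Solving p(λ) = 0 yields eigenvalues ≈ -2, 2, 6. (A is shown rounded to 4 decimals, so these recover the underlying integer eigenvalues to within that precision.)
Verification: the trace of A = 6 equals the sum of eigenvalues 6, and det(A) ≈ -24.0005 matches the eigenvalue product -24.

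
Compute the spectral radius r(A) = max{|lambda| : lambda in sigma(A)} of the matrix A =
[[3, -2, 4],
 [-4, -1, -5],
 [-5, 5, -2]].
r(A) ≈ 5.7129

The eigenvalues of A are the roots of its characteristic polynomial. With M = A (coefficients from the trace, the sum of principal 2x2 minors, and det A):
  p(λ) = det(λ I - M) = λ^3 + 30λ + 53.
No integer candidate from the rational root theorem (±divisors of 53) is a root, so the roots are irrational. The cubic discriminant is Δ = -183843 < 0, so there is one real root and a complex-conjugate pair. p(-2) = -15 and p(-1) = 22 have opposite signs, so a root lies in (-2, -1); Newton's method refines it to λ ≈ -1.6239. Dividing out (λ - (-1.6239)) leaves approximately λ^2 - 1.6239λ + 32.6371. For λ^2 - 1.6239λ + 32.6371 the discriminant is -127.9113. It is negative, so the remaining roots are the complex-conjugate pair λ ≈ 0.812 ± 5.6549i. Their product equals the constant term, so |λ|^2 ≈ 32.6371 and |λ| ≈ 5.7129.
Thus the eigenvalues (to 4 decimals) are -1.6239 (modulus 1.6239); 0.812 ± 5.6549i (modulus 5.7129). The spectral radius is the largest modulus: r(A) ≈ 5.7129. (Cross-check: r(A) ≤ ||A||_2 ≈ 10.0587; equality holds whenever A is normal, though it can also hold for some non-normal A.)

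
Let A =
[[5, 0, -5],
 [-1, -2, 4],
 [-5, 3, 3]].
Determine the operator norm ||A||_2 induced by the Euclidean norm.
||A||_2 ≈ 9.7832 (= sqrt(largest eigenvalue of A^T A))

||A||_2 = sigma_max(A) = sqrt(lambda_max(A^T A)). Form the symmetric matrix M = A^T A =
[[51, -13, -44],
 [-13, 13, 1],
 [-44, 1, 50]].
Its characteristic polynomial (trace, sum of principal 2x2 minors, determinant of M give the coefficients) is
  p(λ) = det(λ I - M) = λ^3 - 114λ^2 + 1757λ - 625.
No integer candidate from the rational root theorem (±divisors of 625) is a root, so the roots are irrational. The cubic discriminant is Δ = 16962454057 > 0, so there are three distinct real roots. p(0) = -625 and p(1) = 1019 have opposite signs, so a root lies in (0, 1); Newton's method refines it to λ ≈ 0.3643. p(17) = 1211 and p(18) = -103 have opposite signs, so a root lies in (17, 18); Newton's method refines it to λ ≈ 17.9248. p(95) = -5185 and p(96) = 2159 have opposite signs, so a root lies in (95, 96); Newton's method refines it to λ ≈ 95.7109. Check (Vieta): the three roots sum to 114, matching tr M = 114.
So the eigenvalues of A^T A are ≈ 0.3643, 17.9248, 95.7109 (all ≥ 0, as they must be for A^T A). The largest is λ_max ≈ 95.7109, hence ||A||_2 = sqrt(λ_max) ≈ 9.7832.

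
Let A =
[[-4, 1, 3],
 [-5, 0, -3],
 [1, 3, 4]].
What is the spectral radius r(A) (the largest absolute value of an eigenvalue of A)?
r(A) ≈ 4.4153

The eigenvalues of A are the roots of its characteristic polynomial. With M = A (coefficients from the trace, the sum of principal 2x2 minors, and det A):
  p(λ) = det(λ I - M) = λ^3 - 5λ + 64.
No integer candidate from the rational root theorem (±divisors of 64) is a root, so the roots are irrational. The cubic discriminant is Δ = -110092 < 0, so there is one real root and a complex-conjugate pair. p(-5) = -36 and p(-4) = 20 have opposite signs, so a root lies in (-5, -4); Newton's method refines it to λ ≈ -4.4153. Dividing out (λ - (-4.4153)) leaves approximately λ^2 - 4.4153λ + 14.495. For λ^2 - 4.4153λ + 14.495 the discriminant is -38.485. It is negative, so the remaining roots are the complex-conjugate pair λ ≈ 2.2077 ± 3.1018i. Their product equals the constant term, so |λ|^2 ≈ 14.495 and |λ| ≈ 3.8072.
Thus the eigenvalues (to 4 decimals) are -4.4153 (modulus 4.4153); 2.2077 ± 3.1018i (modulus 3.8072). The spectral radius is the largest modulus: r(A) ≈ 4.4153. (Cross-check: r(A) ≤ ||A||_2 ≈ 6.9051; equality holds whenever A is normal, though it can also hold for some non-normal A.)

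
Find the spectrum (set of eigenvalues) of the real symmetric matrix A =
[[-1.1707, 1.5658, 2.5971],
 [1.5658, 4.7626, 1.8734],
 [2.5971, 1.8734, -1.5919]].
sigma(A) ≈ {-4, 0, 6}

A is real symmetric, so its spectrum consists of real eigenvalues. Expanding the characteristic polynomial of the displayed matrix gives
  det(λ I - A) = p(λ) = λ^3 + (-2)λ^2 + (-24)λ + (0).
Solving p(λ) = 0 yields eigenvalues ≈ -4, 0, 6. (A is shown rounded to 4 decimals, so these recover the underlying integer eigenvalues to within that precision.)
Verification: the trace of A = 2 equals the sum of eigenvalues 2, and det(A) ≈ 0.0005 matches the eigenvalue product 0.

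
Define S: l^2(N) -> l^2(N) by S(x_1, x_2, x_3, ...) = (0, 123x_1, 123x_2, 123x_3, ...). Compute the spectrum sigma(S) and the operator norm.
sigma(S) = closed disk {z in C : |z| ≤ 123}; ||S|| = 123

Note S = 123·U where U is the unit right shift (U x)_k = x_{k-1} (with x_0 := 0); so ||S|| = 123||U|| and sigma(S) = 123·sigma(U). ||S x||^2 = sum_{k≥1} |123x_k|^2 = 15129||x||^2, so ||S|| = 123 and sigma(S) ⊂ {|z| ≤ 123}. For any |lambda| < 123, the equation (S - lambda I) x = 0 forces x_1 = 0, then 123x_k = lambda x_{k+1} ⇒ x = 0, so S has no eigenvalues. But (S - lambda I) is not surjective for |lambda| < 123: solving (S - lambda I) x = e_1 would require x_n proportional to (lambda/123)^(-n), which is not in l^2. So every |lambda| < 123 lies in the residual spectrum. The boundary |lambda| = 123 is in the approximate point spectrum (the spectrum is closed). Hence sigma(S) is the closed disk of radius 123.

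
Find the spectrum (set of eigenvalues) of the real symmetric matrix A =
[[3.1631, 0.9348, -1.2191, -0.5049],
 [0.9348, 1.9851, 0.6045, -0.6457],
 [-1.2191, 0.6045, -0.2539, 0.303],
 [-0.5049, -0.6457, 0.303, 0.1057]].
sigma(A) ≈ {-1, 0, 2, 4}

A is real symmetric, so its spectrum consists of real eigenvalues. Expanding the characteristic polynomial of the displayed matrix gives
  det(λ I - A) = p(λ) = λ^4 + (-5)λ^3 + (2)λ^2 + (8)λ + (0).
Solving p(λ) = 0 yields eigenvalues ≈ -1, 0, 2, 4. (A is shown rounded to 4 decimals, so these recover the underlying integer eigenvalues to within that precision.)
Verification: the trace of A = 5 equals the sum of eigenvalues 5, and det(A) ≈ 0.0002 matches the eigenvalue product 0.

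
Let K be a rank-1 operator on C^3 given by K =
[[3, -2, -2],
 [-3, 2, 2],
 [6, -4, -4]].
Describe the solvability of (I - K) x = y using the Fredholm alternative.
(I - K) is singular (det(I - K) = 0, i.e. 1 ∈ sigma(K)). (I - K) x = y is solvable iff y ⊥ ker((I - K)^*) = span{(3, -2, -2)}, i.e. iff 3y_1 - 2y_2 - 2y_3 = 0. When solvable, the solutions are x = y + c·(1, -1, 2), c arbitrary (ker(I - K) = span{(1, -1, 2)}, dimension 1).

K has rank 1, so it is an outer product K = u v^T: every row of K is a multiple of one row vector. Reading off the entries, u = (1, -1, 2) and v = (3, -2, -2) (row i of K equals u_i·v^T). A rank-one matrix u v^T satisfies K u = u (v·u) and kills the (2)-dimensional subspace v^⊥, so its characteristic polynomial is lambda^2 (lambda - v·u) with v·u = tr K = 1. Hence the eigenvalues of I - K are 1 (multiplicity 2) and 1 - (1) = 0, so det(I - K) = 0. (Direct check: I - K =
[[-2, 2, 2],
 [3, -1, -2],
 [-6, 4, 5]]
has determinant 0.) So 1 is an eigenvalue of K and (I - K) is not invertible. The finite-dimensional Fredholm alternative says: either (I - K) is invertible, or ker(I - K) ≠ {0} and then range(I - K) = ker((I - K)^*)^⊥, with dim ker(I - K) = dim ker((I - K)^*). We are in the second case, so we need both kernels. Kernel of I - K: (I - K) u = u - u (v·u) = u - u = 0, so ker(I - K) = span{u} = span{(1, -1, 2)} (it is exactly 1-dimensional because rank(I - K) = 2). Kernel of the adjoint: K is real, so (I - K)^* = I - K^T = I - v u^T, and (I - v u^T) v = v - v (u·v) = 0; hence ker((I - K)^*) = span{v} = span{(3, -2, -2)}. Therefore (I - K) x = y is solvable iff <y, v> = 0, i.e. iff 3y_1 - 2y_2 - 2y_3 = 0. When this holds, K y = u (v·y) = 0, so (I - K) y = y and x = y is a particular solution; the full solution set is the line x = y + c·u = y + c·(1, -1, 2), c ∈ C.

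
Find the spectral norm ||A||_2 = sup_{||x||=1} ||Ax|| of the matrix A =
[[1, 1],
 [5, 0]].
||A||_2 = sqrt((27 + sqrt(629))/2) ≈ 5.1029 (= sqrt(largest eigenvalue of A^T A))

||A||_2 = sigma_max(A) = sqrt(lambda_max(A^T A)). Form the symmetric matrix M = A^T A =
[[26, 1],
 [1, 1]].
Its characteristic polynomial (trace, determinant of M give the coefficients) is
  p(λ) = det(λ I - M) = λ^2 - 27λ + 25.
For λ^2 - 27λ + 25 the discriminant is 629. It is nonnegative but not a perfect square, so the roots are real and irrational: λ = (27 ± sqrt(629))/2 ≈ 26.0399, 0.9601.
So the eigenvalues of A^T A are ≈ 0.9601, 26.0399 (all ≥ 0, as they must be for A^T A). The largest is λ_max = (27 + sqrt(629))/2 ≈ 26.0399, hence ||A||_2 = sqrt(λ_max) = sqrt((27 + sqrt(629))/2) ≈ 5.1029.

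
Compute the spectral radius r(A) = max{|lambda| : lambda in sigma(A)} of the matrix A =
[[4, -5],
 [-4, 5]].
r(A) = 9

The eigenvalues of A are the roots of its characteristic polynomial. With M = A (coefficients from the trace and determinant):
  p(λ) = det(λ I - M) = λ^2 - 9λ.
For λ^2 - 9λ the discriminant is 81. It is a perfect square (9^2), so the roots are rational: λ = (9 ± 9)/2 = 9, 0.
Thus the eigenvalues (to 4 decimals) are 9 (modulus 9); 0 (modulus 0). The spectral radius is the largest modulus: r(A) = 9. (Cross-check: r(A) ≤ ||A||_2 ≈ 9.0554; equality holds whenever A is normal, though it can also hold for some non-normal A.)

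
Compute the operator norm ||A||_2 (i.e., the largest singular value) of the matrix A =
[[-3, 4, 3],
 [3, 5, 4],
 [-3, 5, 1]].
||A||_2 ≈ 9.4744 (= sqrt(largest eigenvalue of A^T A))

||A||_2 = sigma_max(A) = sqrt(lambda_max(A^T A)). Form the symmetric matrix M = A^T A =
[[27, -12, 0],
 [-12, 66, 37],
 [0, 37, 26]].
Its characteristic polynomial (trace, sum of principal 2x2 minors, determinant of M give the coefficients) is
  p(λ) = det(λ I - M) = λ^3 - 119λ^2 + 2687λ - 5625.
No integer candidate from the rational root theorem (±divisors of 5625) is a root, so the roots are irrational. The cubic discriminant is Δ = 18246371072 > 0, so there are three distinct real roots. p(2) = -719 and p(3) = 1392 have opposite signs, so a root lies in (2, 3); Newton's method refines it to λ ≈ 2.3289. p(26) = 1369 and p(27) = -144 have opposite signs, so a root lies in (26, 27); Newton's method refines it to λ ≈ 26.907. p(89) = -4112 and p(90) = 1305 have opposite signs, so a root lies in (89, 90); Newton's method refines it to λ ≈ 89.7641. Check (Vieta): the three roots sum to 119, matching tr M = 119.
So the eigenvalues of A^T A are ≈ 2.3289, 26.907, 89.7641 (all ≥ 0, as they must be for A^T A). The largest is λ_max ≈ 89.7641, hence ||A||_2 = sqrt(λ_max) ≈ 9.4744.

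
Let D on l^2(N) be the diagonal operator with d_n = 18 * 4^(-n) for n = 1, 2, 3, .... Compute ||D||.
||D|| = 9/2 (attained at n = 1)

For D diagonal, ||D|| = sup_n |d_n|. The sequence d_n = 18 * 4^(-n) is positive and strictly decreasing (ratio 4^(-1) < 1), so the supremum is d_1 = 18/4 = 9/2. Hence ||D|| = 9/2.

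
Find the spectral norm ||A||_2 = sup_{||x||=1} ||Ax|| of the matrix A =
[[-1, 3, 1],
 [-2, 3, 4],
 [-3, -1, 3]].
||A||_2 ≈ 6.7523 (= sqrt(largest eigenvalue of A^T A))

||A||_2 = sigma_max(A) = sqrt(lambda_max(A^T A)). Form the symmetric matrix M = A^T A =
[[14, -6, -18],
 [-6, 19, 12],
 [-18, 12, 26]].
Its characteristic polynomial (trace, sum of principal 2x2 minors, determinant of M give the coefficients) is
  p(λ) = det(λ I - M) = λ^3 - 59λ^2 + 620λ - 400.
No integer candidate from the rational root theorem (±divisors of 400) is a root, so the roots are irrational. The cubic discriminant is Δ = 315234000 > 0, so there are three distinct real roots. p(0) = -400 and p(1) = 162 have opposite signs, so a root lies in (0, 1); Newton's method refines it to λ ≈ 0.6899. p(12) = 272 and p(13) = -114 have opposite signs, so a root lies in (12, 13); Newton's method refines it to λ ≈ 12.7159. p(45) = -850 and p(46) = 612 have opposite signs, so a root lies in (45, 46); Newton's method refines it to λ ≈ 45.5942. Check (Vieta): the three roots sum to 59, matching tr M = 59.
So the eigenvalues of A^T A are ≈ 0.6899, 12.7159, 45.5942 (all ≥ 0, as they must be for A^T A). The largest is λ_max ≈ 45.5942, hence ||A||_2 = sqrt(λ_max) ≈ 6.7523.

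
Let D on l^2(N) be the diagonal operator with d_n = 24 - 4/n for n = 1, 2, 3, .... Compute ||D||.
||D|| = 24

For a diagonal operator on l^2 with entries d_n, ||D|| = sup_n |d_n|. Here d_1 = 20, d_2 = 22, ..., and d_n = 24 - 4/n increases monotonically toward 24. All terms lie in [20, 24), so |d_n| = d_n and the supremum is the limit 24, which is not attained by any individual d_n. Hence ||D|| = 24.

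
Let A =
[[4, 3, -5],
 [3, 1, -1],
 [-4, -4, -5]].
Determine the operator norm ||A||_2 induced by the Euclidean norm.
||A||_2 ≈ 8.0867 (= sqrt(largest eigenvalue of A^T A))

||A||_2 = sigma_max(A) = sqrt(lambda_max(A^T A)). Form the symmetric matrix M = A^T A =
[[41, 31, -3],
 [31, 26, 4],
 [-3, 4, 51]].
Its characteristic polynomial (trace, sum of principal 2x2 minors, determinant of M give the coefficients) is
  p(λ) = det(λ I - M) = λ^3 - 118λ^2 + 3497λ - 3721.
No integer candidate from the rational root theorem (±divisors of 3721) is a root, so the roots are irrational. The cubic discriminant is Δ = 2026821217 > 0, so there are three distinct real roots. p(1) = -341 and p(2) = 2809 have opposite signs, so a root lies in (1, 2); Newton's method refines it to λ ≈ 1.1049. p(51) = 359 and p(52) = -341 have opposite signs, so a root lies in (51, 52); Newton's method refines it to λ ≈ 51.4998. p(65) = -341 and p(66) = 569 have opposite signs, so a root lies in (65, 66); Newton's method refines it to λ ≈ 65.3953. Check (Vieta): the three roots sum to 118, matching tr M = 118.
So the eigenvalues of A^T A are ≈ 1.1049, 51.4998, 65.3953 (all ≥ 0, as they must be for A^T A). The largest is λ_max ≈ 65.3953, hence ||A||_2 = sqrt(λ_max) ≈ 8.0867.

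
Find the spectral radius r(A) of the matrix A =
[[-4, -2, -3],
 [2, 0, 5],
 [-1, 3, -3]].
r(A) ≈ 6.3132

The eigenvalues of A are the roots of its characteristic polynomial. With M = A (coefficients from the trace, the sum of principal 2x2 minors, and det A):
  p(λ) = det(λ I - M) = λ^3 + 7λ^2 - 2λ - 40.
No integer candidate from the rational root theorem (±divisors of 40) is a root, so the roots are irrational. The cubic discriminant is Δ = 21988 > 0, so there are three distinct real roots. p(-7) = -26 and p(-6) = 8 have opposite signs, so a root lies in (-7, -6); Newton's method refines it to λ ≈ -6.3132. p(-3) = 2 and p(-2) = -16 have opposite signs, so a root lies in (-3, -2); Newton's method refines it to λ ≈ -2.8838. p(2) = -8 and p(3) = 44 have opposite signs, so a root lies in (2, 3); Newton's method refines it to λ ≈ 2.197. Check (Vieta): the three roots sum to -7, matching tr M = -7.
Thus the eigenvalues (to 4 decimals) are -6.3132 (modulus 6.3132); -2.8838 (modulus 2.8838); 2.197 (modulus 2.197). The spectral radius is the largest modulus: r(A) ≈ 6.3132. (Cross-check: r(A) ≤ ||A||_2 ≈ 7.7016; equality holds whenever A is normal, though it can also hold for some non-normal A.)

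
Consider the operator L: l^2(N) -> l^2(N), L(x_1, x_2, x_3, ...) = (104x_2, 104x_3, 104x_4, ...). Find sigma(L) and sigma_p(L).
sigma(L) = closed disk {z in C : |z| ≤ 104}; sigma_p(L) = open disk {z in C : |z| < 104}

Note L = 104·V where V is the unit left shift (V x)_k = x_{k+1}; so sigma(L) = 104·sigma(V) and ||L|| = 104||V||. ||L x||^2 = 10816sum_{k≥2} |x_k|^2 ≤ 10816||x||^2, with equality on {x : x_1 = 0}, so ||L|| = 104. For any lambda with |lambda| < 104, set r = lambda/104 (|r| < 1); the vector x = (1, r, r^2, ...) is in l^2 and satisfies L x = 104(r, r^2, ...) = lambda x, so lambda is an eigenvalue. On the boundary |lambda| = 104 the geometric series diverges, so no l^2 eigenvector exists, but these lambda lie in the approximate point spectrum. Hence sigma(L) is the closed disk of radius 104 and sigma_p(L) is the open disk.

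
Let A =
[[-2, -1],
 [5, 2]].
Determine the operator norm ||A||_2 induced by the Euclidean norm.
||A||_2 = sqrt((34 + sqrt(1152))/2) ≈ 5.8284 (= sqrt(largest eigenvalue of A^T A))

||A||_2 = sigma_max(A) = sqrt(lambda_max(A^T A)). Form the symmetric matrix M = A^T A =
[[29, 12],
 [12, 5]].
Its characteristic polynomial (trace, determinant of M give the coefficients) is
  p(λ) = det(λ I - M) = λ^2 - 34λ + 1.
For λ^2 - 34λ + 1 the discriminant is 1152. It is nonnegative but not a perfect square, so the roots are real and irrational: λ = (34 ± sqrt(1152))/2 ≈ 33.9706, 0.0294.
So the eigenvalues of A^T A are ≈ 0.0294, 33.9706 (all ≥ 0, as they must be for A^T A). The largest is λ_max = (34 + sqrt(1152))/2 ≈ 33.9706, hence ||A||_2 = sqrt(λ_max) = sqrt((34 + sqrt(1152))/2) ≈ 5.8284.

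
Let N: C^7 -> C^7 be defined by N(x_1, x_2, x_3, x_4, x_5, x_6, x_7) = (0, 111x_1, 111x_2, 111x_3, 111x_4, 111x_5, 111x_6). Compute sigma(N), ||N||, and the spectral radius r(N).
sigma(N) = {0}; ||N|| = 111; r(N) = 0. (N is nilpotent with N^7 = 0.)

On C^7, N is a strictly lower-triangular matrix with 111 on the subdiagonal and zeros elsewhere, so its characteristic polynomial is lambda^7 and every eigenvalue is 0: sigma(N) = {0}. For the operator norm, N e_i = 111e_{i+1} for i = 1, ..., 6 and N e_7 = 0, so the singular values of N are 111 (with multiplicity 6) and 0; hence ||N|| = 111. The spectral radius r(N) = max|lambda| = 0. Note ||N|| > r(N) — characteristic of non-normal nilpotent operators. Indeed N^7 = 0.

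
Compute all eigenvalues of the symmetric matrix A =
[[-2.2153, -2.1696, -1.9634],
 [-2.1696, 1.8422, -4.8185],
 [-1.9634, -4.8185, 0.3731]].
sigma(A) ≈ {-6, 0, 6}

A is real symmetric, so its spectrum consists of real eigenvalues. Expanding the characteristic polynomial of the displayed matrix gives
  det(λ I - A) = p(λ) = λ^3 + (0)λ^2 + (-36)λ + (-0.0026).
Solving p(λ) = 0 yields eigenvalues ≈ -6, 0, 6. (A is shown rounded to 4 decimals, so these recover the underlying integer eigenvalues to within that precision.)
Verification: the trace of A = 0 equals the sum of eigenvalues 0, and det(A) ≈ 0.0026 matches the eigenvalue product 0.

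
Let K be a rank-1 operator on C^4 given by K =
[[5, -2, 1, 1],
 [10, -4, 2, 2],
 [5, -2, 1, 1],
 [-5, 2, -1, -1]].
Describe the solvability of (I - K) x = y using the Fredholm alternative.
(I - K) is singular (det(I - K) = 0, i.e. 1 ∈ sigma(K)). (I - K) x = y is solvable iff y ⊥ ker((I - K)^*) = span{(5, -2, 1, 1)}, i.e. iff 5y_1 - 2y_2 + y_3 + y_4 = 0. When solvable, the solutions are x = y + c·(1, 2, 1, -1), c arbitrary (ker(I - K) = span{(1, 2, 1, -1)}, dimension 1).

K has rank 1, so it is an outer product K = u v^T: every row of K is a multiple of one row vector. Reading off the entries, u = (1, 2, 1, -1) and v = (5, -2, 1, 1) (row i of K equals u_i·v^T). A rank-one matrix u v^T satisfies K u = u (v·u) and kills the (3)-dimensional subspace v^⊥, so its characteristic polynomial is lambda^3 (lambda - v·u) with v·u = tr K = 1. Hence the eigenvalues of I - K are 1 (multiplicity 3) and 1 - (1) = 0, so det(I - K) = 0. (Direct check: I - K =
[[-4, 2, -1, -1],
 [-10, 5, -2, -2],
 [-5, 2, 0, -1],
 [5, -2, 1, 2]]
has determinant 0.) So 1 is an eigenvalue of K and (I - K) is not invertible. The finite-dimensional Fredholm alternative says: either (I - K) is invertible, or ker(I - K) ≠ {0} and then range(I - K) = ker((I - K)^*)^⊥, with dim ker(I - K) = dim ker((I - K)^*). We are in the second case, so we need both kernels. Kernel of I - K: (I - K) u = u - u (v·u) = u - u = 0, so ker(I - K) = span{u} = span{(1, 2, 1, -1)} (it is exactly 1-dimensional because rank(I - K) = 3). Kernel of the adjoint: K is real, so (I - K)^* = I - K^T = I - v u^T, and (I - v u^T) v = v - v (u·v) = 0; hence ker((I - K)^*) = span{v} = span{(5, -2, 1, 1)}. Therefore (I - K) x = y is solvable iff <y, v> = 0, i.e. iff 5y_1 - 2y_2 + y_3 + y_4 = 0. When this holds, K y = u (v·y) = 0, so (I - K) y = y and x = y is a particular solution; the full solution set is the line x = y + c·u = y + c·(1, 2, 1, -1), c ∈ C.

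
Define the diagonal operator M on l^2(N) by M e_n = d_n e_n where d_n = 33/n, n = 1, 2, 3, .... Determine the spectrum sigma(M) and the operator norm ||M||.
sigma(M) = {33/n : n ≥ 1} ∪ {0}; ||M|| = 33

A bounded diagonal operator on l^2 with diagonal entries d_n has spectrum equal to the closure of {d_n : n ≥ 1}: every d_n is an eigenvalue (with eigenvector e_n), so {d_n} ⊂ sigma(M); the spectrum is closed, so its closure is too; and for lambda not in the closure, (M - lambda I) has bounded inverse (the diagonal entries 1/(d_n - lambda) are bounded). For our sequence d_n = 33/n, n = 1, 2, 3, ...:
  - {d_n} = {33/n : n ≥ 1}; the only limit point is 0
  - closure = {33/n : n ≥ 1} ∪ {0}
For the norm: a diagonal operator has ||M|| = sup_n |d_n|. Here d_n = 33/n is positive and decreasing, so sup_n |d_n| = d_1 = 33. So ||M|| = 33.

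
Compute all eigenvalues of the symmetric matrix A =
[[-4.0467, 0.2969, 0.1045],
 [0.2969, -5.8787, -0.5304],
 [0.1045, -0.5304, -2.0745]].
sigma(A) ≈ {-6, -4, -2}

A is real symmetric, so its spectrum consists of real eigenvalues. Expanding the characteristic polynomial of the displayed matrix gives
  det(λ I - A) = p(λ) = λ^3 + (12)λ^2 + (44)λ + (47.9984).
Solving p(λ) = 0 yields eigenvalues ≈ -6, -4, -2. (A is shown rounded to 4 decimals, so these recover the underlying integer eigenvalues to within that precision.)
Verification: the trace of A = -12 equals the sum of eigenvalues -12, and det(A) ≈ -47.9984 matches the eigenvalue product -48.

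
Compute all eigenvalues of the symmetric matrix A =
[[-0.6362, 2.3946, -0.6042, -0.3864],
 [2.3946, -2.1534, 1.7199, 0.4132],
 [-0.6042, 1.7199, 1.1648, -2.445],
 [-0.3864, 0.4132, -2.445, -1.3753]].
sigma(A) ≈ {-5, -2, 1, 3}

A is real symmetric, so its spectrum consists of real eigenvalues. Expanding the characteristic polynomial of the displayed matrix gives
  det(λ I - A) = p(λ) = λ^4 + (3)λ^3 + (-15)λ^2 + (-19.0012)λ + (30.0017).
Solving p(λ) = 0 yields eigenvalues ≈ -5, -2, 1, 3. (A is shown rounded to 4 decimals, so these recover the underlying integer eigenvalues to within that precision.)
Verification: the trace of A = -3 equals the sum of eigenvalues -3, and det(A) ≈ 30.0017 matches the eigenvalue product 30.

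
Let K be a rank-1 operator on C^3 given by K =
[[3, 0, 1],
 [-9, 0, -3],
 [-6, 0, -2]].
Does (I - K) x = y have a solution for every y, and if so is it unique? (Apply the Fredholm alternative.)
(I - K) is singular (det(I - K) = 0, i.e. 1 ∈ sigma(K)). (I - K) x = y is solvable iff y ⊥ ker((I - K)^*) = span{(3, 0, 1)}, i.e. iff 3y_1 + y_3 = 0. When solvable, the solutions are x = y + c·(1, -3, -2), c arbitrary (ker(I - K) = span{(1, -3, -2)}, dimension 1).

K has rank 1, so it is an outer product K = u v^T: every row of K is a multiple of one row vector. Reading off the entries, u = (1, -3, -2) and v = (3, 0, 1) (row i of K equals u_i·v^T). A rank-one matrix u v^T satisfies K u = u (v·u) and kills the (2)-dimensional subspace v^⊥, so its characteristic polynomial is lambda^2 (lambda - v·u) with v·u = tr K = 1. Hence the eigenvalues of I - K are 1 (multiplicity 2) and 1 - (1) = 0, so det(I - K) = 0. (Direct check: I - K =
[[-2, 0, -1],
 [9, 1, 3],
 [6, 0, 3]]
has determinant 0.) So 1 is an eigenvalue of K and (I - K) is not invertible. The finite-dimensional Fredholm alternative says: either (I - K) is invertible, or ker(I - K) ≠ {0} and then range(I - K) = ker((I - K)^*)^⊥, with dim ker(I - K) = dim ker((I - K)^*). We are in the second case, so we need both kernels. Kernel of I - K: (I - K) u = u - u (v·u) = u - u = 0, so ker(I - K) = span{u} = span{(1, -3, -2)} (it is exactly 1-dimensional because rank(I - K) = 2). Kernel of the adjoint: K is real, so (I - K)^* = I - K^T = I - v u^T, and (I - v u^T) v = v - v (u·v) = 0; hence ker((I - K)^*) = span{v} = span{(3, 0, 1)}. Therefore (I - K) x = y is solvable iff <y, v> = 0, i.e. iff 3y_1 + y_3 = 0. When this holds, K y = u (v·y) = 0, so (I - K) y = y and x = y is a particular solution; the full solution set is the line x = y + c·u = y + c·(1, -3, -2), c ∈ C.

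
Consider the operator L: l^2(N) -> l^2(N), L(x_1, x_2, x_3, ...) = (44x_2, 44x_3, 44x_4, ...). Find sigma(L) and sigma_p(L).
sigma(L) = closed disk {z in C : |z| ≤ 44}; sigma_p(L) = open disk {z in C : |z| < 44}

Note L = 44·V where V is the unit left shift (V x)_k = x_{k+1}; so sigma(L) = 44·sigma(V) and ||L|| = 44||V||. ||L x||^2 = 1936sum_{k≥2} |x_k|^2 ≤ 1936||x||^2, with equality on {x : x_1 = 0}, so ||L|| = 44. For any lambda with |lambda| < 44, set r = lambda/44 (|r| < 1); the vector x = (1, r, r^2, ...) is in l^2 and satisfies L x = 44(r, r^2, ...) = lambda x, so lambda is an eigenvalue. On the boundary |lambda| = 44 the geometric series diverges, so no l^2 eigenvector exists, but these lambda lie in the approximate point spectrum. Hence sigma(L) is the closed disk of radius 44 and sigma_p(L) is the open disk.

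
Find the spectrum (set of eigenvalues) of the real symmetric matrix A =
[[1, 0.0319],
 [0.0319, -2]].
sigma(A) ≈ {-2, 1}

A is real symmetric, so its spectrum consists of real eigenvalues. Expanding the characteristic polynomial of the displayed matrix gives
  det(λ I - A) = p(λ) = λ^2 + (1)λ + (-2).
Solving p(λ) = 0 yields eigenvalues ≈ -2, 1. (A is shown rounded to 4 decimals, so these recover the underlying integer eigenvalues to within that precision.)
Verification: the trace of A = -1 equals the sum of eigenvalues -1, and det(A) ≈ -2.0001 matches the eigenvalue product -2.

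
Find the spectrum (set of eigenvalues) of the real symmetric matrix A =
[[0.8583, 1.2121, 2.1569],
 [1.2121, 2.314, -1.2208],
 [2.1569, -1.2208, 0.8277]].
sigma(A) ≈ {-2, 3} (3 with multiplicity 2)

A is real symmetric, so its spectrum consists of real eigenvalues. Expanding the characteristic polynomial of the displayed matrix gives
  det(λ I - A) = p(λ) = λ^3 + (-4)λ^2 + (-3)λ + (18).
Solving p(λ) = 0 yields eigenvalues ≈ -2, 3, 3. (A is shown rounded to 4 decimals, so these recover the underlying integer eigenvalues to within that precision.)
Verification: the trace of A = 4 equals the sum of eigenvalues 4, and det(A) ≈ -17.9998 matches the eigenvalue product -18.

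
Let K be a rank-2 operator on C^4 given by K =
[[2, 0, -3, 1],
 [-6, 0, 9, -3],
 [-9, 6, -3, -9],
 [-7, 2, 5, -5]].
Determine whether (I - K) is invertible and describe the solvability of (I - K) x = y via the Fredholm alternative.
(I - K) is invertible (det(I - K) = -17 ≠ 0), so for every y in C^4 the equation (I - K) x = y has a unique solution.

K has rank 2 and factors as K = U V^T = u1 v1^T + u2 v2^T with u1 = (-1, 3, 0, 2), v1 = (-2, 0, 3, -1), u2 = (0, 0, -3, -1), v2 = (3, -2, 1, 3) (multiplying out reproduces the displayed K). The nonzero eigenvalues of U V^T coincide with those of the 2 x 2 matrix G = V^T U = [[v1·u1, v1·u2], [v2·u1, v2·u2]] = [[0, -8], [-3, -6]], and by the Sylvester determinant identity det(I_4 - U V^T) = det(I_2 - V^T U) = det([[1, 8], [3, 7]]) = (1)(7) - (8)(3) = -17. (Direct check: I - K =
[[-1, 0, 3, -1],
 [6, 1, -9, 3],
 [9, -6, 4, 9],
 [7, -2, -5, 6]]
has determinant -17.) The finite-dimensional Fredholm alternative says: either (I - K) is invertible, or ker(I - K) ≠ {0} and then range(I - K) = ker((I - K)^*)^⊥, with dim ker(I - K) = dim ker((I - K)^*). Since det(I - K) ≠ 0, 1 is not an eigenvalue of K and ker(I - K) = {0}, so we are in the first case: for every y there is a unique x = (I - K)^(-1) y. (Explicitly, by the Woodbury identity, (I - U V^T)^(-1) = I + U (I_2 - G)^(-1) V^T.)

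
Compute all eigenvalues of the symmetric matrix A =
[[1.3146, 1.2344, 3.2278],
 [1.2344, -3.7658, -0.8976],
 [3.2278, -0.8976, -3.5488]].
sigma(A) ≈ {-6, -3, 3}

A is real symmetric, so its spectrum consists of real eigenvalues. Expanding the characteristic polynomial of the displayed matrix gives
  det(λ I - A) = p(λ) = λ^3 + (6)λ^2 + (-9)λ + (-53.9986).
Solving p(λ) = 0 yields eigenvalues ≈ -6, -3, 3. (A is shown rounded to 4 decimals, so these recover the underlying integer eigenvalues to within that precision.)
Verification: the trace of A = -6 equals the sum of eigenvalues -6, and det(A) ≈ 53.9986 matches the eigenvalue product 54.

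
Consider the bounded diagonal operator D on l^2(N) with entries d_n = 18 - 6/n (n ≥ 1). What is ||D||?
||D|| = 18

For a diagonal operator on l^2 with entries d_n, ||D|| = sup_n |d_n|. Here d_1 = 12, d_2 = 15, ..., and d_n = 18 - 6/n increases monotonically toward 18. All terms lie in [12, 18), so |d_n| = d_n and the supremum is the limit 18, which is not attained by any individual d_n. Hence ||D|| = 18.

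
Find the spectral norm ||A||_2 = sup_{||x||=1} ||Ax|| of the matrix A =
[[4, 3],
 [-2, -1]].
||A||_2 = sqrt((30 + sqrt(884))/2) ≈ 5.465 (= sqrt(largest eigenvalue of A^T A))

||A||_2 = sigma_max(A) = sqrt(lambda_max(A^T A)). Form the symmetric matrix M = A^T A =
[[20, 14],
 [14, 10]].
Its characteristic polynomial (trace, determinant of M give the coefficients) is
  p(λ) = det(λ I - M) = λ^2 - 30λ + 4.
For λ^2 - 30λ + 4 the discriminant is 884. It is nonnegative but not a perfect square, so the roots are real and irrational: λ = (30 ± sqrt(884))/2 ≈ 29.8661, 0.1339.
So the eigenvalues of A^T A are ≈ 0.1339, 29.8661 (all ≥ 0, as they must be for A^T A). The largest is λ_max = (30 + sqrt(884))/2 ≈ 29.8661, hence ||A||_2 = sqrt(λ_max) = sqrt((30 + sqrt(884))/2) ≈ 5.465.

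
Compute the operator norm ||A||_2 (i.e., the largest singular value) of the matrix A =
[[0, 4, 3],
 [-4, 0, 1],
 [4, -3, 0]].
||A||_2 ≈ 6.6579 (= sqrt(largest eigenvalue of A^T A))

||A||_2 = sigma_max(A) = sqrt(lambda_max(A^T A)). Form the symmetric matrix M = A^T A =
[[32, -12, -4],
 [-12, 25, 12],
 [-4, 12, 10]].
Its characteristic polynomial (trace, sum of principal 2x2 minors, determinant of M give the coefficients) is
  p(λ) = det(λ I - M) = λ^3 - 67λ^2 + 1066λ - 2704.
No integer candidate from the rational root theorem (±divisors of 2704) is a root, so the roots are irrational. The cubic discriminant is Δ = 281465444 > 0, so there are three distinct real roots. p(3) = -82 and p(4) = 552 have opposite signs, so a root lies in (3, 4); Newton's method refines it to λ ≈ 3.1199. p(19) = 222 and p(20) = -184 have opposite signs, so a root lies in (19, 20); Newton's method refines it to λ ≈ 19.5519. p(44) = -328 and p(45) = 716 have opposite signs, so a root lies in (44, 45); Newton's method refines it to λ ≈ 44.3282. Check (Vieta): the three roots sum to 67, matching tr M = 67.
So the eigenvalues of A^T A are ≈ 3.1199, 19.5519, 44.3282 (all ≥ 0, as they must be for A^T A). The largest is λ_max ≈ 44.3282, hence ||A||_2 = sqrt(λ_max) ≈ 6.6579.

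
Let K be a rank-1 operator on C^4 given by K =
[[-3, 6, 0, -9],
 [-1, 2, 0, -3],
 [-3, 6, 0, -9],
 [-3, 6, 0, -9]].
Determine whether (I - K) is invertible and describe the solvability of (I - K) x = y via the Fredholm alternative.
(I - K) is invertible (det(I - K) = 11 ≠ 0), so for every y in C^4 the equation (I - K) x = y has a unique solution.

K has rank 1, so it is an outer product K = u v^T: every row of K is a multiple of one row vector. Reading off the entries, u = (-3, -1, -3, -3) and v = (1, -2, 0, 3) (row i of K equals u_i·v^T). A rank-one matrix u v^T satisfies K u = u (v·u) and kills the (3)-dimensional subspace v^⊥, so its characteristic polynomial is lambda^3 (lambda - v·u) with v·u = tr K = -10. Hence the eigenvalues of I - K are 1 (multiplicity 3) and 1 - (-10) = 11, so det(I - K) = 11. (Direct check: I - K =
[[4, -6, 0, 9],
 [1, -1, 0, 3],
 [3, -6, 1, 9],
 [3, -6, 0, 10]]
has determinant 11.) The finite-dimensional Fredholm alternative says: either (I - K) is invertible, or ker(I - K) ≠ {0} and then range(I - K) = ker((I - K)^*)^⊥, with dim ker(I - K) = dim ker((I - K)^*). Since det(I - K) ≠ 0, 1 is not an eigenvalue of K and ker(I - K) = {0}, so we are in the first case: for every y there is a unique x = (I - K)^(-1) y. Explicitly, by the Sherman–Morrison formula, (I - u v^T)^(-1) = I + u v^T/(1 - v·u), i.e. (I - K)^(-1) = I + K/(11).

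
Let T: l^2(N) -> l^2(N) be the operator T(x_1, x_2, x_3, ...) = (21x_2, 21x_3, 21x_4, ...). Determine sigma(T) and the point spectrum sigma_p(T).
sigma(T) = closed disk {z in C : |z| ≤ 21}; sigma_p(T) = open disk {z in C : |z| < 21}

Note T = 21·V where V is the unit left shift (V x)_k = x_{k+1}; so sigma(T) = 21·sigma(V) and ||T|| = 21||V||. ||T x||^2 = 441sum_{k≥2} |x_k|^2 ≤ 441||x||^2, with equality on {x : x_1 = 0}, so ||T|| = 21. For any lambda with |lambda| < 21, set r = lambda/21 (|r| < 1); the vector x = (1, r, r^2, ...) is in l^2 and satisfies T x = 21(r, r^2, ...) = lambda x, so lambda is an eigenvalue. On the boundary |lambda| = 21 the geometric series diverges, so no l^2 eigenvector exists, but these lambda lie in the approximate point spectrum. Hence sigma(T) is the closed disk of radius 21 and sigma_p(T) is the open disk.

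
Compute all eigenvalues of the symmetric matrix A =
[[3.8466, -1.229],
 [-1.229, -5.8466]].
sigma(A) ≈ {-6, 4}

A is real symmetric, so its spectrum consists of real eigenvalues. Expanding the characteristic polynomial of the displayed matrix gives
  det(λ I - A) = p(λ) = λ^2 + (2)λ + (-24).
Solving p(λ) = 0 yields eigenvalues ≈ -6, 4. (A is shown rounded to 4 decimals, so these recover the underlying integer eigenvalues to within that precision.)
Verification: the trace of A = -2 equals the sum of eigenvalues -2, and det(A) ≈ -24.0000 matches the eigenvalue product -24.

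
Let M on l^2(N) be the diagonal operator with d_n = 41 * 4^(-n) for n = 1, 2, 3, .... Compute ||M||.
||M|| = 41/4 (attained at n = 1)

For M diagonal, ||M|| = sup_n |d_n|. The sequence d_n = 41 * 4^(-n) is positive and strictly decreasing (ratio 4^(-1) < 1), so the supremum is d_1 = 41/4. Hence ||M|| = 41/4.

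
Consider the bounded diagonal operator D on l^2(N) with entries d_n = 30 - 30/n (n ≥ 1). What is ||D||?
||D|| = 30

For a diagonal operator on l^2 with entries d_n, ||D|| = sup_n |d_n|. Here d_1 = 0, d_2 = 15, ..., and d_n = 30 - 30/n increases monotonically toward 30. All terms lie in [0, 30), so |d_n| = d_n and the supremum is the limit 30, which is not attained by any individual d_n. Hence ||D|| = 30.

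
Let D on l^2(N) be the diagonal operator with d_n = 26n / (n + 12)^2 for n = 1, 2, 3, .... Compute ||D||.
||D|| = 13/24 (attained at n = 12)

For D diagonal, ||D|| = sup_n |d_n|. Treat f(x) = 26x / (x + 12)^2 for real x > 0. By the quotient rule, f'(x) = 26(12 - x)/(x + 12)^3, which is positive for x < 12 and negative for x > 12. So f has a unique maximum at x = 12, and since 12 is a positive integer, the supremum over n ≥ 1 is attained at n = 12: d_12 = 26·12/(12 + 12)^2 = 26·12/576 = 13/24. Hence ||D|| = 13/24.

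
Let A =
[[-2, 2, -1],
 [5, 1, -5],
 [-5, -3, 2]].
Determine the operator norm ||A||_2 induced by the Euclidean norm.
||A||_2 ≈ 9.1228 (= sqrt(largest eigenvalue of A^T A))

||A||_2 = sigma_max(A) = sqrt(lambda_max(A^T A)). Form the symmetric matrix M = A^T A =
[[54, 16, -33],
 [16, 14, -13],
 [-33, -13, 30]].
Its characteristic polynomial (trace, sum of principal 2x2 minors, determinant of M give the coefficients) is
  p(λ) = det(λ I - M) = λ^3 - 98λ^2 + 1282λ - 4356.
No integer candidate from the rational root theorem (±divisors of 4356) is a root, so the roots are irrational. The cubic discriminant is Δ = 295633632 > 0, so there are three distinct real roots. p(5) = -271 and p(6) = 24 have opposite signs, so a root lies in (5, 6); Newton's method refines it to λ ≈ 5.8922. p(8) = 140 and p(9) = -27 have opposite signs, so a root lies in (8, 9); Newton's method refines it to λ ≈ 8.883. p(83) = -1285 and p(84) = 4548 have opposite signs, so a root lies in (83, 84); Newton's method refines it to λ ≈ 83.2248. Check (Vieta): the three roots sum to 98, matching tr M = 98.
So the eigenvalues of A^T A are ≈ 5.8922, 8.883, 83.2248 (all ≥ 0, as they must be for A^T A). The largest is λ_max ≈ 83.2248, hence ||A||_2 = sqrt(λ_max) ≈ 9.1228.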